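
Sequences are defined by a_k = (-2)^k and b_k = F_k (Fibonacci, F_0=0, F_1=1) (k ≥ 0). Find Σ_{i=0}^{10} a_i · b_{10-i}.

The convolution is the t^10 coefficient of A(t)B(t).
Σ = 1·55 − 2·34 + 4·21 − 8·13 + 16·8 − 32·5 + 64·3 − 128·2 + 256·1 − 512·1 + 1024·0 = -385.

-385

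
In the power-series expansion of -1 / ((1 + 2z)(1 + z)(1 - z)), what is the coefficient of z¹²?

The denominator gives the recurrence a_n = −2a_(n−1) + a_(n−2) + 2a_(n−3) for n ≥ 3; the numerator fixes a_0 = -1, a_1 = 2, a_2 = -5.
Iterating: -1, 2, -5, 10, -21, 42, -85, 170, -341, 682, -1365, 2730, -5461, so a_12 = -5461.

-5461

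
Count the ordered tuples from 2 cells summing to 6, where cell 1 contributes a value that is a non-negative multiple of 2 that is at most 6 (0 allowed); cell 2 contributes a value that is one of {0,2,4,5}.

3

The generating function for the choices is (1 + z² + z⁴ + z⁶)·(1 + z² + z⁴ + z⁵); the count is [z⁶].
(1 + z² + z⁴ + z⁶) has coefficients 1,0,1,0,1,0,1 for degrees 0…6.
(1 + z² + z⁴ + z⁵) has coefficients 1,0,1,0,1,1,0 for degrees 0…6.
[z⁶] = 1·0 + 1·1 + 1·1 + 1·1 = 3.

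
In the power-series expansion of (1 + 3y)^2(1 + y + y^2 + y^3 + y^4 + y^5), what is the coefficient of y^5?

(1 + 3y)^2 has coefficients 1,6,9 for degrees 0…2.
(1 + y + y^2 + y^3 + y^4 + y^5) has coefficients 1,1,1,1,1,1 for degrees 0…5.
[y^5] = 1·1 + 6·1 + 9·1 = 16.

16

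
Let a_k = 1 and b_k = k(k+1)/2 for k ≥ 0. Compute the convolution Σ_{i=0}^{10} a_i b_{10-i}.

220

This is [x^10] in the product of the two ordinary generating functions.
Σ = 1·55 + 1·45 + 1·36 + 1·28 + 1·21 + 1·15 + 1·10 + 1·6 + 1·3 + 1·1 + 1·0 = 220.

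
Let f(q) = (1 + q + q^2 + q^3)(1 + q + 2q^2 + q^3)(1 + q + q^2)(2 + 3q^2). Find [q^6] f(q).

55

(1 + q + q^2 + q^3) has coefficients 1,1,1,1 for degrees 0…3.
(1 + q + 2q^2 + q^3) has coefficients 1,1,2,1,0,0,0 for degrees 0…6.
Multiplying by (1 + q + q^2) gives running coefficients 1,2,4,4,3,1,0 for degrees 0…6.
Finally multiplying by (2 + 3q^2), the product of all factors after the first has coefficients 2,4,11,14,18,14,9 for degrees 0…6.
[q^6] = 1·9 + 1·14 + 1·18 + 1·14 = 55.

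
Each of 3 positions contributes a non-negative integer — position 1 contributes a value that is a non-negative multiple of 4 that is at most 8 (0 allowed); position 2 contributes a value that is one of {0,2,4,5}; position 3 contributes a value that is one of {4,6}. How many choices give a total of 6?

The generating function for the choices is (1 + y^4 + y^8)·(1 + y^2 + y^4 + y^5)·(y^4 + y^6); the count is [y^6].
(1 + y^4 + y^8) has coefficients 1,0,0,0,1,0,0 for degrees 0…6.
(1 + y^2 + y^4 + y^5) has coefficients 1,0,1,0,1,1,0 for degrees 0…6.
Finally multiplying by (y^4 + y^6), the product of all factors after the first has coefficients 0,0,0,0,1,0,2 for degrees 0…6.
[y^6] = 1·2 + 1·0 = 2.

2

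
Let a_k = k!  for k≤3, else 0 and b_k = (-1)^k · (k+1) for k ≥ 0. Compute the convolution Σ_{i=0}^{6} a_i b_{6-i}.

-13

This is [x^6] in the product of the two ordinary generating functions.
Σ = 1·7 + 1·(-6) + 2·5 + 6·(-4) + 0·3 + 0·(-2) + 0·1 = -13.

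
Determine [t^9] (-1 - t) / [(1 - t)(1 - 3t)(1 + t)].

Partial fractions give a closed form: a_n = (1/2)·1^n + (-3/2)·3^n.
At n = 9: a_9 = -29524.

-29524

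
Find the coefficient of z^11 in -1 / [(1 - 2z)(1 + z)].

-1365

Partial fractions give a closed form: a_n = (-2/3)·2^n + (-1/3)·(-1)^n.
At n = 11: a_11 = -1365.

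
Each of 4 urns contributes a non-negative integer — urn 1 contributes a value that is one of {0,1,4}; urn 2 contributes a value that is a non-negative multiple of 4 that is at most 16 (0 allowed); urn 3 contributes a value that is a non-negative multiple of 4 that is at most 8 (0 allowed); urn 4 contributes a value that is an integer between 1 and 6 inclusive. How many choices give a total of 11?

The generating function for the choices is (1 + x + x⁴)·(1 + x⁴ + x⁸ + x¹² + x¹⁶)·(1 + x⁴ + x⁸)·(x + x² + x³ + x⁴ + x⁵ + x⁶); the count is [x¹¹].
(1 + x + x⁴) has coefficients 1,1,0,0,1 for degrees 0…4.
(1 + x⁴ + x⁸ + x¹² + x¹⁶) has coefficients 1,0,0,0,1,0,0,0,1,0,0,0 for degrees 0…11.
Multiplying by (1 + x⁴ + x⁸) gives running coefficients 1,0,0,0,2,0,0,0,3,0,0,0 for degrees 0…11.
Finally multiplying by (x + x² + x³ + x⁴ + x⁵ + x⁶), the product of all factors after the first has coefficients 0,1,1,1,1,3,3,2,2,5,5,3 for degrees 0…11.
[x¹¹] = 1·3 + 1·5 + 1·2 = 10.

10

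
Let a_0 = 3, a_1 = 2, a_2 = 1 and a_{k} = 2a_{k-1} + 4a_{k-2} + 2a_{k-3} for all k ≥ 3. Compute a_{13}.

2370144

The ordinary generating function has denominator 1 - 2t - 4t^2 - 2t^3.
Iterating the recurrence: a_0,…,a_{13} = 3, 2, 1, 16, 40, 146, 484, 1632, 5492, 18480, 62192, 209288, 704304, 2370144.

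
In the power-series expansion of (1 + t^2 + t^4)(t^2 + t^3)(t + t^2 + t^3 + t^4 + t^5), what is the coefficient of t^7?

5

(1 + t^2 + t^4) has coefficients 1,0,1,0,1 for degrees 0…4.
(t^2 + t^3) has coefficients 0,0,1,1,0,0,0,0 for degrees 0…7.
Finally multiplying by (t + t^2 + t^3 + t^4 + t^5), the product of all factors after the first has coefficients 0,0,0,1,2,2,2,2 for degrees 0…7.
[t^7] = 1·2 + 1·2 + 1·1 = 5.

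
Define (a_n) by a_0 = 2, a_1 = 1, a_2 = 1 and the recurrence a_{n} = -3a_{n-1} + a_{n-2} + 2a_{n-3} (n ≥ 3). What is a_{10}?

The ordinary generating function has denominator 1 + 3x - x^2 - 2x^3.
Iterating the recurrence: a_0,…,a_{10} = 2, 1, 1, 2, -3, 13, -38, 121, -375, 1170, -3643.

-3643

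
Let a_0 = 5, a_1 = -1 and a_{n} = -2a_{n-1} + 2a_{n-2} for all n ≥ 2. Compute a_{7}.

-1528

The ordinary generating function has denominator 1 + 2x - 2x^2.
Iterating the recurrence: a_0,…,a_{7} = 5, -1, 12, -26, 76, -204, 560, -1528.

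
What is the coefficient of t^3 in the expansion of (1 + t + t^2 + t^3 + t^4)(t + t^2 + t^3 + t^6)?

(1 + t + t^2 + t^3 + t^4) has coefficients 1,1,1,1 for degrees 0…3.
(t + t^2 + t^3 + t^6) has coefficients 0,1,1,1 for degrees 0…3.
[t^3] = 1·1 + 1·1 + 1·1 + 1·0 = 3.

3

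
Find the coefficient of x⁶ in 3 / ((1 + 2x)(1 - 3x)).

1389

Partial fractions give a closed form: a_n = (6/5)·(-2)^n + (9/5)·3^n.
At n = 6: a_6 = 1389.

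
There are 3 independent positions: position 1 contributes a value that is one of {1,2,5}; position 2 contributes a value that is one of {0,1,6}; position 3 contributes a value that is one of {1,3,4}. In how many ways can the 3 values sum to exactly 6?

The generating function for the choices is (y + y^2 + y^5)·(1 + y + y^6)·(y + y^3 + y^4); the count is [y^6].
(y + y^2 + y^5) has coefficients 0,1,1,0,0,1 for degrees 0…5.
(1 + y + y^6) has coefficients 1,1,0,0,0,0,1 for degrees 0…6.
Finally multiplying by (y + y^3 + y^4), the product of all factors after the first has coefficients 0,1,1,1,2,1,0 for degrees 0…6.
[y^6] = 1·1 + 1·2 + 1·1 = 4.

4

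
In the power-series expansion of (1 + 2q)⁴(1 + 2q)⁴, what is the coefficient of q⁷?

(1 + 2q)⁴ has coefficients 1,8,24,32,16 for degrees 0…4.
(1 + 2q)⁴ has coefficients 1,8,24,32,16,0,0,0 for degrees 0…7.
[q⁷] = 1·0 + 8·0 + 24·0 + 32·16 + 16·32 = 1024.

1024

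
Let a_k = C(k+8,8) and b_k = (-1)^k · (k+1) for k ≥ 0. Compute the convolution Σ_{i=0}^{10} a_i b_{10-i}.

The convolution is the x^10 coefficient of A(x)B(x).
Σ = 1·11 + 9·(-10) + 45·9 + 165·(-8) + 495·7 + 1287·(-6) + 3003·5 + 6435·(-4) + 12870·3 + 24310·(-2) + 43758·1 = 17772.

17772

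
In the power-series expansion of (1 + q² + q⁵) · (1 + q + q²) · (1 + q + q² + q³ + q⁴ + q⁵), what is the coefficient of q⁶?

(1 + q² + q⁵) has coefficients 1,0,1,0,0,1 for degrees 0…5.
(1 + q + q²) has coefficients 1,1,1,0,0,0,0 for degrees 0…6.
Finally multiplying by (1 + q + q² + q³ + q⁴ + q⁵), the product of all factors after the first has coefficients 1,2,3,3,3,3,2 for degrees 0…6.
[q⁶] = 1·2 + 1·3 + 1·2 = 7.

7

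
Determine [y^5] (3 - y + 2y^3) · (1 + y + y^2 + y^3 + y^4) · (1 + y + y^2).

9

(3 - y + 2y^3) has coefficients 3,-1,0,2 for degrees 0…3.
(1 + y + y^2 + y^3 + y^4) has coefficients 1,1,1,1,1,0 for degrees 0…5.
Finally multiplying by (1 + y + y^2), the product of all factors after the first has coefficients 1,2,3,3,3,2 for degrees 0…5.
[y^5] = 3·2 − 1·3 + 2·3 = 9.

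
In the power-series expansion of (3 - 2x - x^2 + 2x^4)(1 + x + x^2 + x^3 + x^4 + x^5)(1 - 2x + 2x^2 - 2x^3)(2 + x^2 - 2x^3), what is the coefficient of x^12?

-14

(3 - 2x - x^2 + 2x^4) has coefficients 3,-2,-1,0,2 for degrees 0…4.
(1 + x + x^2 + x^3 + x^4 + x^5) has coefficients 1,1,1,1,1,1,0,0,0,0,0,0,0 for degrees 0…12.
Multiplying by (1 - 2x + 2x^2 - 2x^3) gives running coefficients 1,-1,1,-1,-1,-1,-2,0,-2,0,0,0,0 for degrees 0…12.
Finally multiplying by (2 + x^2 - 2x^3), the product of all factors after the first has coefficients 2,-2,3,-5,1,-5,-3,1,-4,4,-2,4,0 for degrees 0…12.
[x^12] = 3·0 − 2·4 − 1·(-2) + 2·(-4) = -14.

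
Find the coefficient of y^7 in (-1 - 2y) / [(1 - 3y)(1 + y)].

The denominator gives the recurrence a_n = 2a_(n−1) + 3a_(n−2) for n ≥ 3; the numerator fixes a_0 = -1, a_1 = -4, a_2 = -11.
Iterating: -1, -4, -11, -34, -101, -304, -911, -2734, so a_7 = -2734.

-2734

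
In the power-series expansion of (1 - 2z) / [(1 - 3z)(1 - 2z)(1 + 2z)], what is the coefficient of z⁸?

4039

Partial fractions give a closed form: a_n = (3/5)·3^n + (2/5)·(-2)^n.
At n = 8: a_8 = 4039.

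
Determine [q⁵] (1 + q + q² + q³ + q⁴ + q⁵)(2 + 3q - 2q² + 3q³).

6

(1 + q + q² + q³ + q⁴ + q⁵) has coefficients 1,1,1,1,1,1 for degrees 0…5.
(2 + 3q - 2q² + 3q³) has coefficients 2,3,-2,3,0,0 for degrees 0…5.
[q⁵] = 1·0 + 1·0 + 1·3 + 1·(-2) + 1·3 + 1·2 = 6.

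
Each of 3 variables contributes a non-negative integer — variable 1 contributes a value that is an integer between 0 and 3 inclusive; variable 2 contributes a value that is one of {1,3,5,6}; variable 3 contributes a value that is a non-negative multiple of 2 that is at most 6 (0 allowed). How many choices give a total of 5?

The generating function for the choices is (1 + t + t² + t³)·(t + t³ + t⁵ + t⁶)·(1 + t² + t⁴ + t⁶); the count is [t⁵].
(1 + t + t² + t³) has coefficients 1,1,1,1 for degrees 0…3.
(t + t³ + t⁵ + t⁶) has coefficients 0,1,0,1,0,1 for degrees 0…5.
Finally multiplying by (1 + t² + t⁴ + t⁶), the product of all factors after the first has coefficients 0,1,0,2,0,3 for degrees 0…5.
[t⁵] = 1·3 + 1·0 + 1·2 + 1·0 = 5.

5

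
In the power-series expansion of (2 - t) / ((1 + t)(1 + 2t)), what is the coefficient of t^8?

Partial fractions give a closed form: a_n = (-3)·(-1)^n + (5)·(-2)^n.
At n = 8: a_8 = 1277.

1277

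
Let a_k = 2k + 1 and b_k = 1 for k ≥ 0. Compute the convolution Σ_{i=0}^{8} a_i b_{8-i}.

81

This is [x^8] in the product of the two ordinary generating functions.
Σ = 1·1 + 3·1 + 5·1 + 7·1 + 9·1 + 11·1 + 13·1 + 15·1 + 17·1 = 81.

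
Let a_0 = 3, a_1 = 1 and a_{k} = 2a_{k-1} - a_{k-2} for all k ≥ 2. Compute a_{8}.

-13

The ordinary generating function has denominator 1 - 2y + y^2.
Iterating the recurrence: a_0,…,a_{8} = 3, 1, -1, -3, -5, -7, -9, -11, -13.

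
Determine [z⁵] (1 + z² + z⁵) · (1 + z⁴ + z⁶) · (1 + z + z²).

2

(1 + z² + z⁵) has coefficients 1,0,1,0,0,1 for degrees 0…5.
(1 + z⁴ + z⁶) has coefficients 1,0,0,0,1,0 for degrees 0…5.
Finally multiplying by (1 + z + z²), the product of all factors after the first has coefficients 1,1,1,0,1,1 for degrees 0…5.
[z⁵] = 1·1 + 1·0 + 1·1 = 2.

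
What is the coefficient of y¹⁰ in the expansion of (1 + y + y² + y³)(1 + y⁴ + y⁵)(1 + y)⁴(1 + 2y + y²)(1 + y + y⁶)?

268

(1 + y + y² + y³) has coefficients 1,1,1,1 for degrees 0…3.
(1 + y⁴ + y⁵) has coefficients 1,0,0,0,1,1,0,0,0,0,0 for degrees 0…10.
Multiplying by (1 + y)⁴ gives running coefficients 1,4,6,4,2,5,10,10,5,1,0 for degrees 0…10.
Multiplying by (1 + 2y + y²) gives running coefficients 1,6,15,20,16,13,22,35,35,21,7 for degrees 0…10.
Finally multiplying by (1 + y + y⁶), the product of all factors after the first has coefficients 1,7,21,35,36,29,36,63,85,76,44 for degrees 0…10.
[y¹⁰] = 1·44 + 1·76 + 1·85 + 1·63 = 268.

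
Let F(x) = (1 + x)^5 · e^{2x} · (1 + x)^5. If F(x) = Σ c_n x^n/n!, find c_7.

The EGF product rule gives c_7 = Σ_{k_1+k_2+k_3=7} C(7; k_1,k_2,k_3) · ∏ g_i(k_i), where (1+x)^5 gives the falling factorial (5)_k; e^{2x} gives (2)^k; (1+x)^5 gives the falling factorial (5)_k.
g_1(k) for k = 0…7: 1, 5, 20, 60, 120, 120, 0, 0.
g_2(k) for k = 0…7: 1, 2, 4, 8, 16, 32, 64, 128.
g_3(k) for k = 0…7: 1, 5, 20, 60, 120, 120, 0, 0.
First combine the last two factors: h(k) = Σ_j C(k,j)·g_2(j)·g_3(k−j) for k = 0…7: 1, 7, 44, 248, 1256, 5752, 24064, 93088.
c_7 = Σ_k C(7,k)·g_1(k)·h(7−k) = 1·1·93088 + 7·5·24064 + 21·20·5752 + 35·60·1256 + 35·120·248 + 21·120·44 = 93088 + 842240 + 2415840 + 2637600 + 1041600 + 110880 = 7141248.

7141248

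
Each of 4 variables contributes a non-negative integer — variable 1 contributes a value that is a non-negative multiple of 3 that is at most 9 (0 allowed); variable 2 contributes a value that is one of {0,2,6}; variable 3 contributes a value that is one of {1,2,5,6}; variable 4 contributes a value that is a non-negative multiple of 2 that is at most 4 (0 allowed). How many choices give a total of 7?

7

The generating function for the choices is (1 + z^3 + z^6 + z^9)·(1 + z^2 + z^6)·(z + z^2 + z^5 + z^6)·(1 + z^2 + z^4); the count is [z^7].
(1 + z^3 + z^6 + z^9) has coefficients 1,0,0,1,0,0,1,0 for degrees 0…7.
(1 + z^2 + z^6) has coefficients 1,0,1,0,0,0,1,0 for degrees 0…7.
Multiplying by (z + z^2 + z^5 + z^6) gives running coefficients 0,1,1,1,1,1,1,2 for degrees 0…7.
Finally multiplying by (1 + z^2 + z^4), the product of all factors after the first has coefficients 0,1,1,2,2,3,3,4 for degrees 0…7.
[z^7] = 1·4 + 1·2 + 1·1 = 7.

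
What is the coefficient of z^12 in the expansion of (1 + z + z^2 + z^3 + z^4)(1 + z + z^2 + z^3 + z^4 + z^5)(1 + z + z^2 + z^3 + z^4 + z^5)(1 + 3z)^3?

(1 + z + z^2 + z^3 + z^4) has coefficients 1,1,1,1,1 for degrees 0…4.
(1 + z + z^2 + z^3 + z^4 + z^5) has coefficients 1,1,1,1,1,1,0,0,0,0,0,0,0 for degrees 0…12.
Multiplying by (1 + z + z^2 + z^3 + z^4 + z^5) gives running coefficients 1,2,3,4,5,6,5,4,3,2,1,0,0 for degrees 0…12.
Finally multiplying by (1 + 3z)^3, the product of all factors after the first has coefficients 1,11,48,112,176,240,302,346,336,272,208,144,81 for degrees 0…12.
[z^12] = 1·81 + 1·144 + 1·208 + 1·272 + 1·336 = 1041.

1041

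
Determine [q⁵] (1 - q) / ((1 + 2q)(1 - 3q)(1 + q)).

Partial fractions give a closed form: a_n = (6/5)·(-2)^n + (3/10)·3^n + (-1/2)·(-1)^n.
At n = 5: a_5 = 35.

35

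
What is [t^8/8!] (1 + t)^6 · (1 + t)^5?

The EGF product rule gives c_8 = Σ_{k_1+k_2=8} C(8; k_1,k_2) · ∏ g_i(k_i), where (1+t)^6 gives the falling factorial (6)_k; (1+t)^5 gives the falling factorial (5)_k.
g_1(k) for k = 0…8: 1, 6, 30, 120, 360, 720, 720, 0, 0.
g_2(k) for k = 0…8: 1, 5, 20, 60, 120, 120, 0, 0, 0.
c_8 = Σ_k C(8,k)·g_1(k)·g_2(8−k) = 56·120·120 + 70·360·120 + 56·720·60 + 28·720·20 = 806400 + 3024000 + 2419200 + 403200 = 6652800.

6652800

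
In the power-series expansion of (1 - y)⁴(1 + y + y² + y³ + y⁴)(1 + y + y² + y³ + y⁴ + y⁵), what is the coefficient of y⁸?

-1

(1 - y)⁴ has coefficients 1,-4,6,-4,1 for degrees 0…4.
(1 + y + y² + y³ + y⁴) has coefficients 1,1,1,1,1,0,0,0,0 for degrees 0…8.
Finally multiplying by (1 + y + y² + y³ + y⁴ + y⁵), the product of all factors after the first has coefficients 1,2,3,4,5,5,4,3,2 for degrees 0…8.
[y⁸] = 1·2 − 4·3 + 6·4 − 4·5 + 1·5 = -1.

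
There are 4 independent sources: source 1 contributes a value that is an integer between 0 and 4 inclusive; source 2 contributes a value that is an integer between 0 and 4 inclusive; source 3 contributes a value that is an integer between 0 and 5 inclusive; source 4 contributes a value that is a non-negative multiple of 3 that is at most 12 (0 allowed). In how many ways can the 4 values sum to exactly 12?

50

The generating function for the choices is (1 + x + x² + x³ + x⁴)·(1 + x + x² + x³ + x⁴)·(1 + x + x² + x³ + x⁴ + x⁵)·(1 + x³ + x⁶ + x⁹ + x¹²); the count is [x¹²].
(1 + x + x² + x³ + x⁴) has coefficients 1,1,1,1,1 for degrees 0…4.
(1 + x + x² + x³ + x⁴) has coefficients 1,1,1,1,1,0,0,0,0,0,0,0,0 for degrees 0…12.
Multiplying by (1 + x + x² + x³ + x⁴ + x⁵) gives running coefficients 1,2,3,4,5,5,4,3,2,1,0,0,0 for degrees 0…12.
Finally multiplying by (1 + x³ + x⁶ + x⁹ + x¹²), the product of all factors after the first has coefficients 1,2,3,5,7,8,9,10,10,10,10,10,10 for degrees 0…12.
[x¹²] = 1·10 + 1·10 + 1·10 + 1·10 + 1·10 = 50.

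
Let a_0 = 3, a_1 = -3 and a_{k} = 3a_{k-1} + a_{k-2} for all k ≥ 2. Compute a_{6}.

The ordinary generating function has denominator 1 - 3z - z^2.
Iterating the recurrence: a_0,…,a_{6} = 3, -3, -6, -21, -69, -228, -753.

-753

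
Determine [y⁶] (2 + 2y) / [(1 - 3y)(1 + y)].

1458

The denominator gives the recurrence a_n = 2a_(n−1) + 3a_(n−2) for n ≥ 2; the numerator fixes a_0 = 2, a_1 = 6.
Iterating: 2, 6, 18, 54, 162, 486, 1458, so a_6 = 1458.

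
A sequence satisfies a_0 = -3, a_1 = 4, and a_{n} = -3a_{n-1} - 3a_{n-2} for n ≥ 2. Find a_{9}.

81

The ordinary generating function has denominator 1 + 3t + 3t^2.
Iterating the recurrence: a_0,…,a_{9} = -3, 4, -3, -3, 18, -45, 81, -108, 81, 81.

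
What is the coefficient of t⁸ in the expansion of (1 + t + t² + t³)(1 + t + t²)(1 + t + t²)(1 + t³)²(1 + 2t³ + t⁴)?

(1 + t + t² + t³) has coefficients 1,1,1,1 for degrees 0…3.
(1 + t + t²) has coefficients 1,1,1,0,0,0,0,0,0 for degrees 0…8.
Multiplying by (1 + t + t²) gives running coefficients 1,2,3,2,1,0,0,0,0 for degrees 0…8.
Multiplying by (1 + t³)² gives running coefficients 1,2,3,4,5,6,5,4,3 for degrees 0…8.
Finally multiplying by (1 + 2t³ + t⁴), the product of all factors after the first has coefficients 1,2,3,6,10,14,16,18,20 for degrees 0…8.
[t⁸] = 1·20 + 1·18 + 1·16 + 1·14 = 68.

68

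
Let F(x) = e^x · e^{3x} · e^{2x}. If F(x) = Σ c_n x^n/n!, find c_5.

The EGF product rule gives c_5 = Σ_{k_1+k_2+k_3=5} C(5; k_1,k_2,k_3) · ∏ g_i(k_i), where e^x gives (1)^k; e^{3x} gives (3)^k; e^{2x} gives (2)^k.
g_1(k) for k = 0…5: 1, 1, 1, 1, 1, 1.
g_2(k) for k = 0…5: 1, 3, 9, 27, 81, 243.
g_3(k) for k = 0…5: 1, 2, 4, 8, 16, 32.
First combine the last two factors: h(k) = Σ_j C(k,j)·g_2(j)·g_3(k−j) for k = 0…5: 1, 5, 25, 125, 625, 3125.
c_5 = Σ_k C(5,k)·g_1(k)·h(5−k) = 1·1·3125 + 5·1·625 + 10·1·125 + 10·1·25 + 5·1·5 + 1·1·1 = 3125 + 3125 + 1250 + 250 + 25 + 1 = 7776.

7776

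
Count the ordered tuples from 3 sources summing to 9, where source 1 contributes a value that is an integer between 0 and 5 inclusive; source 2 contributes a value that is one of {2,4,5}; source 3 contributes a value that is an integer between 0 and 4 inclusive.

The generating function for the choices is (1 + t + t² + t³ + t⁴ + t⁵)·(t² + t⁴ + t⁵)·(1 + t + t² + t³ + t⁴); the count is [t⁹].
(1 + t + t² + t³ + t⁴ + t⁵) has coefficients 1,1,1,1,1,1 for degrees 0…5.
(t² + t⁴ + t⁵) has coefficients 0,0,1,0,1,1,0,0,0,0 for degrees 0…9.
Finally multiplying by (1 + t + t² + t³ + t⁴), the product of all factors after the first has coefficients 0,0,1,1,2,3,3,2,2,1 for degrees 0…9.
[t⁹] = 1·1 + 1·2 + 1·2 + 1·3 + 1·3 + 1·2 = 13.

13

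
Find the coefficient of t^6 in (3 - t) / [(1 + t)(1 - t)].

3

Partial fractions give a closed form: a_n = (2)·(-1)^n + (1)·1^n.
At n = 6: a_6 = 3.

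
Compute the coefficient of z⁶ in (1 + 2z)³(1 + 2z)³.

64

(1 + 2z)³ has coefficients 1,6,12,8 for degrees 0…3.
(1 + 2z)³ has coefficients 1,6,12,8,0,0,0 for degrees 0…6.
[z⁶] = 1·0 + 6·0 + 12·0 + 8·8 = 64.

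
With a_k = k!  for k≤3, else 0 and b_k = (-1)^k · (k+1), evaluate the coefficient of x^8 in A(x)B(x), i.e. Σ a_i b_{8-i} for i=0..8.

Write out a_i and b_{8-i} for i = 0,…,8 and sum the products.
Σ = 1·9 + 1·(-8) + 2·7 + 6·(-6) + 0·5 + 0·(-4) + 0·3 + 0·(-2) + 0·1 = -21.

-21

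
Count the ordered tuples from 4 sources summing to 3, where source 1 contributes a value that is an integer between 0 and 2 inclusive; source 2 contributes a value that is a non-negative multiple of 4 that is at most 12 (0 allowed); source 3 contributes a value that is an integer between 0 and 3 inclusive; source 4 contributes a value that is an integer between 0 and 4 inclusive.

The generating function for the choices is (1 + z + z²)·(1 + z⁴ + z⁸ + z¹²)·(1 + z + z² + z³)·(1 + z + z² + z³ + z⁴); the count is [z³].
(1 + z + z²) has coefficients 1,1,1 for degrees 0…2.
(1 + z⁴ + z⁸ + z¹²) has coefficients 1,0,0,0 for degrees 0…3.
Multiplying by (1 + z + z² + z³) gives running coefficients 1,1,1,1 for degrees 0…3.
Finally multiplying by (1 + z + z² + z³ + z⁴), the product of all factors after the first has coefficients 1,2,3,4 for degrees 0…3.
[z³] = 1·4 + 1·3 + 1·2 = 9.

9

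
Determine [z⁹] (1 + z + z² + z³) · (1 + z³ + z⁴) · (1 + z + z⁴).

(1 + z + z² + z³) has coefficients 1,1,1,1 for degrees 0…3.
(1 + z³ + z⁴) has coefficients 1,0,0,1,1,0,0,0,0,0 for degrees 0…9.
Finally multiplying by (1 + z + z⁴), the product of all factors after the first has coefficients 1,1,0,1,3,1,0,1,1,0 for degrees 0…9.
[z⁹] = 1·0 + 1·1 + 1·1 + 1·0 = 2.

2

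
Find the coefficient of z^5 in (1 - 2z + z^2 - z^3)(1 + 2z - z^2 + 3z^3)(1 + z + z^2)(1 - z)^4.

54

(1 - 2z + z^2 - z^3) has coefficients 1,-2,1,-1 for degrees 0…3.
(1 + 2z - z^2 + 3z^3) has coefficients 1,2,-1,3,0,0 for degrees 0…5.
Multiplying by (1 + z + z^2) gives running coefficients 1,3,2,4,2,3 for degrees 0…5.
Finally multiplying by (1 - z)^4, the product of all factors after the first has coefficients 1,-1,-4,10,-13,14 for degrees 0…5.
[z^5] = 1·14 − 2·(-13) + 1·10 − 1·(-4) = 54.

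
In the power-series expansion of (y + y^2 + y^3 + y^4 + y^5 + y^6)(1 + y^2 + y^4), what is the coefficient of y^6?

(y + y^2 + y^3 + y^4 + y^5 + y^6) has coefficients 0,1,1,1,1,1,1 for degrees 0…6.
(1 + y^2 + y^4) has coefficients 1,0,1,0,1,0,0 for degrees 0…6.
[y^6] = 1·0 + 1·1 + 1·0 + 1·1 + 1·0 + 1·1 = 3.

3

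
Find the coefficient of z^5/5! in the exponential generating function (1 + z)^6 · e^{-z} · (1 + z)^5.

The EGF product rule gives c_5 = Σ_{k_1+k_2+k_3=5} C(5; k_1,k_2,k_3) · ∏ g_i(k_i), where (1+z)^6 gives the falling factorial (6)_k; e^{-z} gives (-1)^k; (1+z)^5 gives the falling factorial (5)_k.
g_1(k) for k = 0…5: 1, 6, 30, 120, 360, 720.
g_2(k) for k = 0…5: 1, -1, 1, -1, 1, -1.
g_3(k) for k = 0…5: 1, 5, 20, 60, 120, 120.
First combine the last two factors: h(k) = Σ_j C(k,j)·g_2(j)·g_3(k−j) for k = 0…5: 1, 4, 11, 14, -19, -56.
c_5 = Σ_k C(5,k)·g_1(k)·h(5−k) = 1·1·(-56) + 5·6·(-19) + 10·30·14 + 10·120·11 + 5·360·4 + 1·720·1 = −56 − 570 + 4200 + 13200 + 7200 + 720 = 24694.

24694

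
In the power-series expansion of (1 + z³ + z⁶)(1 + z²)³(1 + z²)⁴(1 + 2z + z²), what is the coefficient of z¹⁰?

(1 + z³ + z⁶) has coefficients 1,0,0,1,0,0,1 for degrees 0…6.
(1 + z²)³ has coefficients 1,0,3,0,3,0,1,0,0,0,0 for degrees 0…10.
Multiplying by (1 + z²)⁴ gives running coefficients 1,0,7,0,21,0,35,0,35,0,21 for degrees 0…10.
Finally multiplying by (1 + 2z + z²), the product of all factors after the first has coefficients 1,2,8,14,28,42,56,70,70,70,56 for degrees 0…10.
[z¹⁰] = 1·56 + 1·70 + 1·28 = 154.

154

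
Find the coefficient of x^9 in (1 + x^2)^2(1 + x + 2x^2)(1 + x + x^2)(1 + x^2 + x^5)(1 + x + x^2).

(1 + x^2)^2 has coefficients 1,0,2,0,1 for degrees 0…4.
(1 + x + 2x^2) has coefficients 1,1,2,0,0,0,0,0,0,0 for degrees 0…9.
Multiplying by (1 + x + x^2) gives running coefficients 1,2,4,3,2,0,0,0,0,0 for degrees 0…9.
Multiplying by (1 + x^2 + x^5) gives running coefficients 1,2,5,5,6,4,4,4,3,2 for degrees 0…9.
Finally multiplying by (1 + x + x^2), the product of all factors after the first has coefficients 1,3,8,12,16,15,14,12,11,9 for degrees 0…9.
[x^9] = 1·9 + 2·12 + 1·15 = 48.

48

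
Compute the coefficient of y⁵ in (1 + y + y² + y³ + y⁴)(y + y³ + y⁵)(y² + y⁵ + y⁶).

(1 + y + y² + y³ + y⁴) has coefficients 1,1,1,1,1 for degrees 0…4.
(y + y³ + y⁵) has coefficients 0,1,0,1,0,1 for degrees 0…5.
Finally multiplying by (y² + y⁵ + y⁶), the product of all factors after the first has coefficients 0,0,0,1,0,1 for degrees 0…5.
[y⁵] = 1·1 + 1·0 + 1·1 + 1·0 + 1·0 = 2.

2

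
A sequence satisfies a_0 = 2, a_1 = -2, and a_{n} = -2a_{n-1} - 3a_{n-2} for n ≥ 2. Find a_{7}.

The ordinary generating function has denominator 1 + 2t + 3t^2.
Iterating the recurrence: a_0,…,a_{7} = 2, -2, -2, 10, -14, -2, 46, -86.

-86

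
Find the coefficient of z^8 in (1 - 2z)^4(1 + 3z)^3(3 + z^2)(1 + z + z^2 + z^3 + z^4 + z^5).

-120

(1 - 2z)^4 has coefficients 1,-8,24,-32,16 for degrees 0…4.
(1 + 3z)^3 has coefficients 1,9,27,27,0,0,0,0,0 for degrees 0…8.
Multiplying by (3 + z^2) gives running coefficients 3,27,82,90,27,27,0,0,0 for degrees 0…8.
Finally multiplying by (1 + z + z^2 + z^3 + z^4 + z^5), the product of all factors after the first has coefficients 3,30,112,202,229,256,253,226,144 for degrees 0…8.
[z^8] = 1·144 − 8·226 + 24·253 − 32·256 + 16·229 = -120.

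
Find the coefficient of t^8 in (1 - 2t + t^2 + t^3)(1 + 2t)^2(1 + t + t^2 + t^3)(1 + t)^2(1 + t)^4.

373

(1 - 2t + t^2 + t^3) has coefficients 1,-2,1,1 for degrees 0…3.
(1 + 2t)^2 has coefficients 1,4,4,0,0,0,0,0,0 for degrees 0…8.
Multiplying by (1 + t + t^2 + t^3) gives running coefficients 1,5,9,9,8,4,0,0,0 for degrees 0…8.
Multiplying by (1 + t)^2 gives running coefficients 1,7,20,32,35,29,16,4,0 for degrees 0…8.
Finally multiplying by (1 + t)^4, the product of all factors after the first has coefficients 1,11,54,158,312,448,490,414,263 for degrees 0…8.
[t^8] = 1·263 − 2·414 + 1·490 + 1·448 = 373.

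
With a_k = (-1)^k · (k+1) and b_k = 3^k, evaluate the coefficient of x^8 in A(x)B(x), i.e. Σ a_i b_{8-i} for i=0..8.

Write out a_i and b_{8-i} for i = 0,…,8 and sum the products.
Σ = 1·6561 − 2·2187 + 3·729 − 4·243 + 5·81 − 6·27 + 7·9 − 8·3 + 9·1 = 3693.

3693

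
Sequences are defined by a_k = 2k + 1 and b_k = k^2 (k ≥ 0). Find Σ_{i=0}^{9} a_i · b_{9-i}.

1365

The convolution is the t^9 coefficient of A(t)B(t).
Σ = 1·81 + 3·64 + 5·49 + 7·36 + 9·25 + 11·16 + 13·9 + 15·4 + 17·1 + 19·0 = 1365.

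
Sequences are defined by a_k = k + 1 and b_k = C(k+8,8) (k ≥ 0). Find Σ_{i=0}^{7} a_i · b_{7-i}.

19448

Write out a_i and b_{7-i} for i = 0,…,7 and sum the products.
Σ = 1·6435 + 2·3003 + 3·1287 + 4·495 + 5·165 + 6·45 + 7·9 + 8·1 = 19448.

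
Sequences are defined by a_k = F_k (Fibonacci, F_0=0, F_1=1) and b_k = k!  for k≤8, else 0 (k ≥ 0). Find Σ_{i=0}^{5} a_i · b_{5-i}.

This is [x^5] in the product of the two ordinary generating functions.
Σ = 0·120 + 1·24 + 1·6 + 2·2 + 3·1 + 5·1 = 42.

42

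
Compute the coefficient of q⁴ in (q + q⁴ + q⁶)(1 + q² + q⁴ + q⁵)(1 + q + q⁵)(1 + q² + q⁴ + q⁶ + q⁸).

(q + q⁴ + q⁶) has coefficients 0,1,0,0,1 for degrees 0…4.
(1 + q² + q⁴ + q⁵) has coefficients 1,0,1,0,1 for degrees 0…4.
Multiplying by (1 + q + q⁵) gives running coefficients 1,1,1,1,1 for degrees 0…4.
Finally multiplying by (1 + q² + q⁴ + q⁶ + q⁸), the product of all factors after the first has coefficients 1,1,2,2,3 for degrees 0…4.
[q⁴] = 1·2 + 1·1 = 3.

3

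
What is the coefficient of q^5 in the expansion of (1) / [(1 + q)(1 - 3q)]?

Partial fractions give a closed form: a_n = (1/4)·(-1)^n + (3/4)·3^n.
At n = 5: a_5 = 182.

182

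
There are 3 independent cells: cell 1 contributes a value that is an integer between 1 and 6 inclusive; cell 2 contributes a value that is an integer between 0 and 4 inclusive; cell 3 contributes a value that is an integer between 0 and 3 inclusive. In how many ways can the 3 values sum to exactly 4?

The generating function for the choices is (q + q² + q³ + q⁴ + q⁵ + q⁶)·(1 + q + q² + q³ + q⁴)·(1 + q + q² + q³); the count is [q⁴].
(q + q² + q³ + q⁴ + q⁵ + q⁶) has coefficients 0,1,1,1,1 for degrees 0…4.
(1 + q + q² + q³ + q⁴) has coefficients 1,1,1,1,1 for degrees 0…4.
Finally multiplying by (1 + q + q² + q³), the product of all factors after the first has coefficients 1,2,3,4,4 for degrees 0…4.
[q⁴] = 1·4 + 1·3 + 1·2 + 1·1 = 10.

10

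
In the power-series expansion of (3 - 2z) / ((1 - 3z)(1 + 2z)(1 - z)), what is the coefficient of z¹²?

1120395

The denominator gives the recurrence a_n = 2a_(n−1) + 5a_(n−2) − 6a_(n−3) for n ≥ 3; the numerator fixes a_0 = 3, a_1 = 4, a_2 = 23.
Iterating: 3, 4, 23, 48, 187, 476, 1599, 4456, 14051, 40788, 125095, 369824, 1120395, so a_12 = 1120395.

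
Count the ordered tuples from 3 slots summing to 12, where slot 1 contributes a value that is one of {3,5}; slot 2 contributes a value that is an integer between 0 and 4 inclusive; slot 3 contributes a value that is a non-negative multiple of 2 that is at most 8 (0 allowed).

The generating function for the choices is (t³ + t⁵)·(1 + t + t² + t³ + t⁴)·(1 + t² + t⁴ + t⁶ + t⁸); the count is [t¹²].
(t³ + t⁵) has coefficients 0,0,0,1,0,1 for degrees 0…5.
(1 + t + t² + t³ + t⁴) has coefficients 1,1,1,1,1,0,0,0,0,0,0,0,0 for degrees 0…12.
Finally multiplying by (1 + t² + t⁴ + t⁶ + t⁸), the product of all factors after the first has coefficients 1,1,2,2,3,2,3,2,3,2,2,1,1 for degrees 0…12.
[t¹²] = 1·2 + 1·2 = 4.

4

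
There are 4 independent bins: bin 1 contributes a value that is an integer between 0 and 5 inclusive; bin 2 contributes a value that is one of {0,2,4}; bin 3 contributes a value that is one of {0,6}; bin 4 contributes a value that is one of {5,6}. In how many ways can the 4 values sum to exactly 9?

The generating function for the choices is (1 + y + y² + y³ + y⁴ + y⁵)·(1 + y² + y⁴)·(1 + y⁶)·(y⁵ + y⁶); the count is [y⁹].
(1 + y + y² + y³ + y⁴ + y⁵) has coefficients 1,1,1,1,1,1 for degrees 0…5.
(1 + y² + y⁴) has coefficients 1,0,1,0,1,0,0,0,0,0 for degrees 0…9.
Multiplying by (1 + y⁶) gives running coefficients 1,0,1,0,1,0,1,0,1,0 for degrees 0…9.
Finally multiplying by (y⁵ + y⁶), the product of all factors after the first has coefficients 0,0,0,0,0,1,1,1,1,1 for degrees 0…9.
[y⁹] = 1·1 + 1·1 + 1·1 + 1·1 + 1·1 + 1·0 = 5.

5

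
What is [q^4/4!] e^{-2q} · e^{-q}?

The EGF product rule gives c_4 = Σ_{k_1+k_2=4} C(4; k_1,k_2) · ∏ g_i(k_i), where e^{-2q} gives (-2)^k; e^{-q} gives (-1)^k.
g_1(k) for k = 0…4: 1, -2, 4, -8, 16.
g_2(k) for k = 0…4: 1, -1, 1, -1, 1.
c_4 = Σ_k C(4,k)·g_1(k)·g_2(4−k) = 1·1·1 + 4·(-2)·(-1) + 6·4·1 + 4·(-8)·(-1) + 1·16·1 = 1 + 8 + 24 + 32 + 16 = 81.

81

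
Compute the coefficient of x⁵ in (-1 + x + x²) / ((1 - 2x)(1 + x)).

The denominator gives the recurrence a_n = a_(n−1) + 2a_(n−2) for n ≥ 3; the numerator fixes a_0 = -1, a_1 = 0, a_2 = -1.
Iterating: -1, 0, -1, -1, -3, -5, so a_5 = -5.

-5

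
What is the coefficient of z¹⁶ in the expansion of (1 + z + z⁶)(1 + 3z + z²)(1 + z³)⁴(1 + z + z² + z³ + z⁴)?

(1 + z + z⁶) has coefficients 1,1,0,0,0,0,1 for degrees 0…6.
(1 + 3z + z²) has coefficients 1,3,1,0,0,0,0,0,0,0,0,0,0,0,0,0,0 for degrees 0…16.
Multiplying by (1 + z³)⁴ gives running coefficients 1,3,1,4,12,4,6,18,6,4,12,4,1,3,1,0,0 for degrees 0…16.
Finally multiplying by (1 + z + z² + z³ + z⁴), the product of all factors after the first has coefficients 1,4,5,9,21,24,27,44,46,38,46,44,27,24,21,9,5 for degrees 0…16.
[z¹⁶] = 1·5 + 1·9 + 1·46 = 60.

60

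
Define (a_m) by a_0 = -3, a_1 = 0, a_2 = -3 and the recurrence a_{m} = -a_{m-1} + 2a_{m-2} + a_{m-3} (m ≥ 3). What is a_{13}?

The ordinary generating function has denominator 1 + z - 2z^2 - z^3.
Iterating the recurrence: a_0,…,a_{13} = -3, 0, -3, 0, -6, 3, -15, 15, -42, 57, -126, 198, -393, 663.

663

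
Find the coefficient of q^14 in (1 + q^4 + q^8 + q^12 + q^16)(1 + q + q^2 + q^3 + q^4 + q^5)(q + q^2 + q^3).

(1 + q^4 + q^8 + q^12 + q^16) has coefficients 1,0,0,0,1,0,0,0,1,0,0,0,1,0,0 for degrees 0…14.
(1 + q + q^2 + q^3 + q^4 + q^5) has coefficients 1,1,1,1,1,1,0,0,0,0,0,0,0,0,0 for degrees 0…14.
Finally multiplying by (q + q^2 + q^3), the product of all factors after the first has coefficients 0,1,2,3,3,3,3,2,1,0,0,0,0,0,0 for degrees 0…14.
[q^14] = 1·0 + 1·0 + 1·3 + 1·2 = 5.

5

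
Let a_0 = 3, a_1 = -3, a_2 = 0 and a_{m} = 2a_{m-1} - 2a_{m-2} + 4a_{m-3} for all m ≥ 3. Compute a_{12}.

The ordinary generating function has denominator 1 - 2t + 2t^2 - 4t^3.
Iterating the recurrence: a_0,…,a_{12} = 3, -3, 0, 18, 24, 12, 48, 168, 288, 432, 960, 2208, 4224.

4224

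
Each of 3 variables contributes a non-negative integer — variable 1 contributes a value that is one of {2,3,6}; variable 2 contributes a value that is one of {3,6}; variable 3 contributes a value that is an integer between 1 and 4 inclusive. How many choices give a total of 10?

The generating function for the choices is (z² + z³ + z⁶)·(z³ + z⁶)·(z + z² + z³ + z⁴); the count is [z¹⁰].
(z² + z³ + z⁶) has coefficients 0,0,1,1,0,0,1 for degrees 0…6.
(z³ + z⁶) has coefficients 0,0,0,1,0,0,1,0,0,0,0 for degrees 0…10.
Finally multiplying by (z + z² + z³ + z⁴), the product of all factors after the first has coefficients 0,0,0,0,1,1,1,2,1,1,1 for degrees 0…10.
[z¹⁰] = 1·1 + 1·2 + 1·1 = 4.

4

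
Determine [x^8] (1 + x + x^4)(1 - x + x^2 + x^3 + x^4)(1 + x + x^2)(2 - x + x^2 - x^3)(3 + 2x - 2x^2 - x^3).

(1 + x + x^4) has coefficients 1,1,0,0,1 for degrees 0…4.
(1 - x + x^2 + x^3 + x^4) has coefficients 1,-1,1,1,1,0,0,0,0 for degrees 0…8.
Multiplying by (1 + x + x^2) gives running coefficients 1,0,1,1,3,2,1,0,0 for degrees 0…8.
Multiplying by (2 - x + x^2 - x^3) gives running coefficients 2,-1,3,0,6,1,2,-2,-1 for degrees 0…8.
Finally multiplying by (3 + 2x - 2x^2 - x^3), the product of all factors after the first has coefficients 6,1,3,6,13,12,-4,-10,-12 for degrees 0…8.
[x^8] = 1·(-12) + 1·(-10) + 1·13 = -9.

-9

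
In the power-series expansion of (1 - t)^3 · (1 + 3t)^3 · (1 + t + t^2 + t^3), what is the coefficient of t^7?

(1 - t)^3 has coefficients 1,-3,3,-1 for degrees 0…3.
(1 + 3t)^3 has coefficients 1,9,27,27,0,0,0,0 for degrees 0…7.
Finally multiplying by (1 + t + t^2 + t^3), the product of all factors after the first has coefficients 1,10,37,64,63,54,27,0 for degrees 0…7.
[t^7] = 1·0 − 3·27 + 3·54 − 1·63 = 18.

18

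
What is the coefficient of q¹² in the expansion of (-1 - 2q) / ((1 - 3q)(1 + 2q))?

The denominator gives the recurrence a_n = a_(n−1) + 6a_(n−2) for n ≥ 2; the numerator fixes a_0 = -1, a_1 = -3.
Iterating: -1, -3, -9, -27, -81, -243, -729, -2187, -6561, -19683, -59049, -177147, -531441, so a_12 = -531441.

-531441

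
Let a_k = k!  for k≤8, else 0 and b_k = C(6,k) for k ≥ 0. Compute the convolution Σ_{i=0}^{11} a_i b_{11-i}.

The convolution is the t^11 coefficient of A(t)B(t).
Σ = 1·0 + 1·0 + 2·0 + 6·0 + 24·0 + 120·1 + 720·6 + 5040·15 + 40320·20 + 0·15 + 0·6 + 0·1 = 886440.

886440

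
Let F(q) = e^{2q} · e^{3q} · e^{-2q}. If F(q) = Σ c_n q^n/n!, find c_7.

The EGF product rule gives c_7 = Σ_{k_1+k_2+k_3=7} C(7; k_1,k_2,k_3) · ∏ g_i(k_i), where e^{2q} gives (2)^k; e^{3q} gives (3)^k; e^{-2q} gives (-2)^k.
g_1(k) for k = 0…7: 1, 2, 4, 8, 16, 32, 64, 128.
g_2(k) for k = 0…7: 1, 3, 9, 27, 81, 243, 729, 2187.
g_3(k) for k = 0…7: 1, -2, 4, -8, 16, -32, 64, -128.
First combine the last two factors: h(k) = Σ_j C(k,j)·g_2(j)·g_3(k−j) for k = 0…7: 1, 1, 1, 1, 1, 1, 1, 1.
c_7 = Σ_k C(7,k)·g_1(k)·h(7−k) = 1·1·1 + 7·2·1 + 21·4·1 + 35·8·1 + 35·16·1 + 21·32·1 + 7·64·1 + 1·128·1 = 1 + 14 + 84 + 280 + 560 + 672 + 448 + 128 = 2187.

2187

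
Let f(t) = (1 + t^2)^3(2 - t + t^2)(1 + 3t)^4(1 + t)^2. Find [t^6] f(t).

(1 + t^2)^3 has coefficients 1,0,3,0,3,0,1 for degrees 0…6.
(2 - t + t^2) has coefficients 2,-1,1,0,0,0,0 for degrees 0…6.
Multiplying by (1 + 3t)^4 gives running coefficients 2,23,97,174,108,27,81 for degrees 0…6.
Finally multiplying by (1 + t)^2, the product of all factors after the first has coefficients 2,27,145,391,553,417,243 for degrees 0…6.
[t^6] = 1·243 + 3·553 + 3·145 + 1·2 = 2339.

2339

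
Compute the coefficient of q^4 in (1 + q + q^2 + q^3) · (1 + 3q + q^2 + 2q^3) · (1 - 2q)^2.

(1 + q + q^2 + q^3) has coefficients 1,1,1,1 for degrees 0…3.
(1 + 3q + q^2 + 2q^3) has coefficients 1,3,1,2,0 for degrees 0…4.
Finally multiplying by (1 - 2q)^2, the product of all factors after the first has coefficients 1,-1,-7,10,-4 for degrees 0…4.
[q^4] = 1·(-4) + 1·10 + 1·(-7) + 1·(-1) = -2.

-2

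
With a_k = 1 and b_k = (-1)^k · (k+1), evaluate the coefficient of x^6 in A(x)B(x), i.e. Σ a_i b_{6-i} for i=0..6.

4

This is [x^6] in the product of the two ordinary generating functions.
Σ = 1·7 + 1·(-6) + 1·5 + 1·(-4) + 1·3 + 1·(-2) + 1·1 = 4.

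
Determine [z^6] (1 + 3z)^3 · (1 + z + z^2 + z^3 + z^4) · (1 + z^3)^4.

(1 + 3z)^3 has coefficients 1,9,27,27 for degrees 0…3.
(1 + z + z^2 + z^3 + z^4) has coefficients 1,1,1,1,1,0,0 for degrees 0…6.
Finally multiplying by (1 + z^3)^4, the product of all factors after the first has coefficients 1,1,1,5,5,4,10 for degrees 0…6.
[z^6] = 1·10 + 9·4 + 27·5 + 27·5 = 316.

316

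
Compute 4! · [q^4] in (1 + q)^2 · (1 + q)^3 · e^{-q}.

-19

The EGF product rule gives c_4 = Σ_{k_1+k_2+k_3=4} C(4; k_1,k_2,k_3) · ∏ g_i(k_i), where (1+q)^2 gives the falling factorial (2)_k; (1+q)^3 gives the falling factorial (3)_k; e^{-q} gives (-1)^k.
g_1(k) for k = 0…4: 1, 2, 2, 0, 0.
g_2(k) for k = 0…4: 1, 3, 6, 6, 0.
g_3(k) for k = 0…4: 1, -1, 1, -1, 1.
First combine the last two factors: h(k) = Σ_j C(k,j)·g_2(j)·g_3(k−j) for k = 0…4: 1, 2, 1, -4, 1.
c_4 = Σ_k C(4,k)·g_1(k)·h(4−k) = 1·1·1 + 4·2·(-4) + 6·2·1 = 1 − 32 + 12 = -19.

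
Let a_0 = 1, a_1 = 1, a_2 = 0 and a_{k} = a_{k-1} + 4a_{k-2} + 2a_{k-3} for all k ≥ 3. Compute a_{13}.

90052

The ordinary generating function has denominator 1 - x - 4x^2 - 2x^3.
Iterating the recurrence: a_0,…,a_{13} = 1, 1, 0, 6, 8, 32, 76, 220, 588, 1620, 4412, 12068, 32956, 90052.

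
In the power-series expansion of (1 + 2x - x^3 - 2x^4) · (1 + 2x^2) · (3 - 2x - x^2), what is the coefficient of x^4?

-14

(1 + 2x - x^3 - 2x^4) has coefficients 1,2,0,-1,-2 for degrees 0…4.
(1 + 2x^2) has coefficients 1,0,2,0,0 for degrees 0…4.
Finally multiplying by (3 - 2x - x^2), the product of all factors after the first has coefficients 3,-2,5,-4,-2 for degrees 0…4.
[x^4] = 1·(-2) + 2·(-4) − 1·(-2) − 2·3 = -14.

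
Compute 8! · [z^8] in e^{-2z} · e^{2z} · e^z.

The EGF product rule gives c_8 = Σ_{k_1+k_2+k_3=8} C(8; k_1,k_2,k_3) · ∏ g_i(k_i), where e^{-2z} gives (-2)^k; e^{2z} gives (2)^k; e^z gives (1)^k.
g_1(k) for k = 0…8: 1, -2, 4, -8, 16, -32, 64, -128, 256.
g_2(k) for k = 0…8: 1, 2, 4, 8, 16, 32, 64, 128, 256.
g_3(k) for k = 0…8: 1, 1, 1, 1, 1, 1, 1, 1, 1.
First combine the last two factors: h(k) = Σ_j C(k,j)·g_2(j)·g_3(k−j) for k = 0…8: 1, 3, 9, 27, 81, 243, 729, 2187, 6561.
c_8 = Σ_k C(8,k)·g_1(k)·h(8−k) = 1·1·6561 + 8·(-2)·2187 + 28·4·729 + 56·(-8)·243 + 70·16·81 + 56·(-32)·27 + 28·64·9 + 8·(-128)·3 + 1·256·1 = 6561 − 34992 + 81648 − 108864 + 90720 − 48384 + 16128 − 3072 + 256 = 1.

1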